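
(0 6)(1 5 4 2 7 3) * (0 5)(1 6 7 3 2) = (0 7 2 3 6 5 4 1)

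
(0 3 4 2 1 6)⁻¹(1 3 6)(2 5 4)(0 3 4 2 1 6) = (0 6 4)(1 5 2)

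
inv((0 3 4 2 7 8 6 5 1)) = (0 1 5 6 8 7 2 4 3)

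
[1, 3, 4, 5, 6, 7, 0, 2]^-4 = [7, 2, 1, 4, 3, 6, 5, 0]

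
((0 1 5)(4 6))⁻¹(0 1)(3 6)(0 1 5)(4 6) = (1 5)(3 4)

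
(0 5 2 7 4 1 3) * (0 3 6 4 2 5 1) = (0 1 6 4)(2 7)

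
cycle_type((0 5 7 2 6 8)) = 6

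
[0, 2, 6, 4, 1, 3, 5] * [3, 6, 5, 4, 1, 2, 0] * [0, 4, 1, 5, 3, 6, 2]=[5, 6, 0, 4, 2, 3, 1]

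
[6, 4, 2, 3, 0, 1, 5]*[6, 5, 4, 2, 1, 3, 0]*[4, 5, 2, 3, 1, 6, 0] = [4, 5, 1, 2, 0, 6, 3]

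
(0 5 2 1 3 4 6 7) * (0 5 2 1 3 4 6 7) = (0 2 3 6)(1 4 7 5)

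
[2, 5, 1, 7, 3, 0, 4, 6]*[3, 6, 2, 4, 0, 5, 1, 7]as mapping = [0→2, 1→5, 2→6, 3→7, 4→4, 5→3, 6→0, 7→1]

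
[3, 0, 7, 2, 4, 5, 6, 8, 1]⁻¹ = [1, 8, 3, 0, 4, 5, 6, 2, 7]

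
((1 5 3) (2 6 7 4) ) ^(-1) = (1 3 5) (2 4 7 6) 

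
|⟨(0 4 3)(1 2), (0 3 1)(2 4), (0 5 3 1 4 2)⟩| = 720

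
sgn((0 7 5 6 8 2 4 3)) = -1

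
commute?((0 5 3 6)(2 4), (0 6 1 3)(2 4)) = no:(0 5 3 6)(2 4)*(0 6 1 3)(2 4) = (0 5)(1 3), (0 6 1 3)(2 4)*(0 5 3 6)(2 4) = (1 6)(3 5)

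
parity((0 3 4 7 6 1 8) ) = even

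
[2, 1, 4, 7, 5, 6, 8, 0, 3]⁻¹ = [7, 1, 0, 8, 2, 4, 5, 3, 6]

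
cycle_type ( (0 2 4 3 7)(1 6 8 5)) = 4.5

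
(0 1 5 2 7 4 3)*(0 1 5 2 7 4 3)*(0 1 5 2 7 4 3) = (0 2 3 5 4 1 7) 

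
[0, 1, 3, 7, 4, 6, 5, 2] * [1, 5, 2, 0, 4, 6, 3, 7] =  [1, 5, 0, 7, 4, 3, 6, 2]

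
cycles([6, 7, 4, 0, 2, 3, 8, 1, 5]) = (0 6 8 5 3)(1 7)(2 4)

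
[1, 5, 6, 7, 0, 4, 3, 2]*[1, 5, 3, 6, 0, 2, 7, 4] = [5, 2, 7, 4, 1, 0, 6, 3] 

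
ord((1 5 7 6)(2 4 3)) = 12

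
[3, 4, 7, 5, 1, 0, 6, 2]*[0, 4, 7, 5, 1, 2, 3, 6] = [5, 1, 6, 2, 4, 0, 3, 7]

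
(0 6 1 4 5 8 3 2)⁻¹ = (0 2 3 8 5 4 1 6)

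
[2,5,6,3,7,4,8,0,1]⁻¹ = [7,8,0,3,5,1,2,4,6]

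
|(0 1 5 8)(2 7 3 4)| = 4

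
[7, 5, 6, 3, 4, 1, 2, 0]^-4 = [0, 1, 2, 3, 4, 5, 6, 7]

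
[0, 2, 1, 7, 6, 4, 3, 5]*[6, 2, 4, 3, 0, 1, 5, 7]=[6, 4, 2, 7, 5, 0, 3, 1]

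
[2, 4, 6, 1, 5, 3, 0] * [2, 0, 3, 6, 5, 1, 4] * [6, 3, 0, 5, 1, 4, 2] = [5, 4, 1, 6, 3, 2, 0]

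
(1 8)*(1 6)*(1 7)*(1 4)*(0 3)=(0 3)(1 8 6 7 4)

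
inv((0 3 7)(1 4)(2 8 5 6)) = (0 7 3)(1 4)(2 6 5 8)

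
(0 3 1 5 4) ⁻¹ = (0 4 5 1 3) 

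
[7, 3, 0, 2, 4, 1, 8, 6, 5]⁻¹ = [2, 5, 3, 1, 4, 8, 7, 0, 6]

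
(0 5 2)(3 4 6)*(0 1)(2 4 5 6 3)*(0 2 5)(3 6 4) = (0 4 6 5 3)(1 2)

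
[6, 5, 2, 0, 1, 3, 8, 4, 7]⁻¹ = [3, 4, 2, 5, 7, 1, 0, 8, 6]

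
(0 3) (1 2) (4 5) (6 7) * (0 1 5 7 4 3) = (1 2 5 3) (4 7 6) 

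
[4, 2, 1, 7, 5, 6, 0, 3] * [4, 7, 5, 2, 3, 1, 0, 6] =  [3, 5, 7, 6, 1, 0, 4, 2]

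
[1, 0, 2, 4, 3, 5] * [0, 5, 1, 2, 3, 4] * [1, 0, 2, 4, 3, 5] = [5, 1, 0, 4, 2, 3]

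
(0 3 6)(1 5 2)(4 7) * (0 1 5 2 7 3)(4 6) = (1 2 5 7 6)(3 4)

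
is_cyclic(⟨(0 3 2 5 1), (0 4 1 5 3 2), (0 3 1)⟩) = no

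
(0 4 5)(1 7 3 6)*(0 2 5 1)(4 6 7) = (0 6)(1 4)(2 5)(3 7)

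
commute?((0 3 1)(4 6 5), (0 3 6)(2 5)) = no:(0 3 1)(4 6 5)*(0 3 6)(2 5) = (0 6 2 5 4)(1 3), (0 3 6)(2 5)*(0 3 1)(4 6 5) = (0 1)(2 4 6 3 5)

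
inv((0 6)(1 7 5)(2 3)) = (0 6)(1 5 7)(2 3)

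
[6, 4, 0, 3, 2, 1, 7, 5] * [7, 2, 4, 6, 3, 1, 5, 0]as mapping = [0→5, 1→3, 2→7, 3→6, 4→4, 5→2, 6→0, 7→1]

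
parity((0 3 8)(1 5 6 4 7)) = even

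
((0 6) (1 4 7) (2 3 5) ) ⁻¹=(0 6) (1 7 4) (2 5 3) 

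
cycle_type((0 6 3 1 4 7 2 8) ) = 8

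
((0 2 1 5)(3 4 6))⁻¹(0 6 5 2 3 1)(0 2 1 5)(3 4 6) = (0 1 4 5 2 3)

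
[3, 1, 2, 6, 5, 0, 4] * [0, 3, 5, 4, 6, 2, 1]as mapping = [0→4, 1→3, 2→5, 3→1, 4→2, 5→0, 6→6]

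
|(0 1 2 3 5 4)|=6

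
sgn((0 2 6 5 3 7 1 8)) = -1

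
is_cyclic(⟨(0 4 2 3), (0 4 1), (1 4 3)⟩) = no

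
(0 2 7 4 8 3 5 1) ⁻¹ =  (0 1 5 3 8 4 7 2) 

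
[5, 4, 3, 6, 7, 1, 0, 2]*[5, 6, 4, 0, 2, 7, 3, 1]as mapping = [0→7, 1→2, 2→0, 3→3, 4→1, 5→6, 6→5, 7→4]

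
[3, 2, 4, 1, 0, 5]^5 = [0, 1, 2, 3, 4, 5]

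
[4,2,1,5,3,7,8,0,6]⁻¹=[7,2,1,4,0,3,8,5,6]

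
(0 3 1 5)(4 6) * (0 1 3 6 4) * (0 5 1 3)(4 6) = (0 4 6 5 3)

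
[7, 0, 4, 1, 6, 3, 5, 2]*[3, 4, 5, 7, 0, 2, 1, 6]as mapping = [0→6, 1→3, 2→0, 3→4, 4→1, 5→7, 6→2, 7→5]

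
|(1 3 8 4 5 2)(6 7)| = 6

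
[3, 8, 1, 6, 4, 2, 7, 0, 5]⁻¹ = [7, 2, 5, 0, 4, 8, 3, 6, 1]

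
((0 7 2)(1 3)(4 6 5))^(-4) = (0 2 7)(4 5 6)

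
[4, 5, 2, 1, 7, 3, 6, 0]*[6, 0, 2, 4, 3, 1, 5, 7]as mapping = [0→3, 1→1, 2→2, 3→0, 4→7, 5→4, 6→5, 7→6]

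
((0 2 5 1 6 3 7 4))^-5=(0 1 7 2 6 4 5 3)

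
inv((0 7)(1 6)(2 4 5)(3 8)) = (0 7)(1 6)(2 5 4)(3 8)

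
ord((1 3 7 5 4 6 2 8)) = 8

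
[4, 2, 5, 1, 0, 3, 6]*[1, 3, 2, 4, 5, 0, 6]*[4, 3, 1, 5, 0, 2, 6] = [2, 1, 4, 5, 3, 0, 6]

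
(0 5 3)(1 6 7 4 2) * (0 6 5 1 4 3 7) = (0 1 5 7 3 6)(2 4)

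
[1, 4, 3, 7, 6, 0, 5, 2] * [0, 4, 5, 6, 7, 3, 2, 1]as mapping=[0→4, 1→7, 2→6, 3→1, 4→2, 5→0, 6→3, 7→5]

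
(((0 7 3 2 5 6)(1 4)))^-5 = (0 7 3 2 5 6)(1 4)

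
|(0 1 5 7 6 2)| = 6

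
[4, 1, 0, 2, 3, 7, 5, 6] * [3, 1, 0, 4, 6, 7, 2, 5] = [6, 1, 3, 0, 4, 5, 7, 2]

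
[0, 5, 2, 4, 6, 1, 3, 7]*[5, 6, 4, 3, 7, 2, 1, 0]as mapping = [0→5, 1→2, 2→4, 3→7, 4→1, 5→6, 6→3, 7→0]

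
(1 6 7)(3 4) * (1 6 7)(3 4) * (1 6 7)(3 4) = (3 4)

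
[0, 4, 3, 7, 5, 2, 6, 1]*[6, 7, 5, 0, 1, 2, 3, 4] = [6, 1, 0, 4, 2, 5, 3, 7]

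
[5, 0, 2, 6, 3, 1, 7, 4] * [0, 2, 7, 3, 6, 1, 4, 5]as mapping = [0→1, 1→0, 2→7, 3→4, 4→3, 5→2, 6→5, 7→6]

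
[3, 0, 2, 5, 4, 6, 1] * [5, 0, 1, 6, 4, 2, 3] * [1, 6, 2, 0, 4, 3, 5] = [5, 3, 6, 2, 4, 0, 1]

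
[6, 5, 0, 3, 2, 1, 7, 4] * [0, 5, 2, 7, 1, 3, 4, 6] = [4, 3, 0, 7, 2, 5, 6, 1]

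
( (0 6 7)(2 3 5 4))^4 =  (0 6 7)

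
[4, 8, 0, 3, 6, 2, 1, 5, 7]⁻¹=[2, 6, 5, 3, 0, 7, 4, 8, 1]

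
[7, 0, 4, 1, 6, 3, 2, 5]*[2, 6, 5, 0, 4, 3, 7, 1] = [1, 2, 4, 6, 7, 0, 5, 3]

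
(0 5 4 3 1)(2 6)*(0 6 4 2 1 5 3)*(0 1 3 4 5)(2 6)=(0 4 1 2 5 6 3)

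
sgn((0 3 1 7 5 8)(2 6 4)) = -1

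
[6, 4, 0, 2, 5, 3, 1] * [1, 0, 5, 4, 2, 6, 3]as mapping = [0→3, 1→2, 2→1, 3→5, 4→6, 5→4, 6→0]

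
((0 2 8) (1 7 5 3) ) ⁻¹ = (0 8 2) (1 3 5 7) 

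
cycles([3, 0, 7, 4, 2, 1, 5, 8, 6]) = (0 3 4 2 7 8 6 5 1) 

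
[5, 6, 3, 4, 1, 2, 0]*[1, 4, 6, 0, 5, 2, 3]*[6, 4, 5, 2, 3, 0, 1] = [5, 2, 6, 0, 3, 1, 4]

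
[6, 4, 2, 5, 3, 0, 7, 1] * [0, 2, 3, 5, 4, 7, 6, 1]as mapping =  [0→6, 1→4, 2→3, 3→7, 4→5, 5→0, 6→1, 7→2]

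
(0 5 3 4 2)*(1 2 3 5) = (0 1 2)(3 4)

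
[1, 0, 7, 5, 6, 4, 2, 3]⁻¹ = [1, 0, 6, 7, 5, 3, 4, 2]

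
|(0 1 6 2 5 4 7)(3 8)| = 14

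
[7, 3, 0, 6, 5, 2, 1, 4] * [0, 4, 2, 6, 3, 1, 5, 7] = [7, 6, 0, 5, 1, 2, 4, 3]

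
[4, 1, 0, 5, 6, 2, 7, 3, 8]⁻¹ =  [2, 1, 5, 7, 0, 3, 4, 6, 8]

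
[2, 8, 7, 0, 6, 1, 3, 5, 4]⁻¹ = [3, 5, 0, 6, 8, 7, 4, 2, 1]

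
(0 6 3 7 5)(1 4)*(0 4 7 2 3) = (0 6)(1 7 5 4)(2 3)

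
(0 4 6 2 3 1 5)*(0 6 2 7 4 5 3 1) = (0 5 6 7 4 2 1 3)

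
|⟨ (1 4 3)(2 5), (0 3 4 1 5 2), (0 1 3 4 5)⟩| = 720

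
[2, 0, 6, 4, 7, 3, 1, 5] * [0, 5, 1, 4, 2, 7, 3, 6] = [1, 0, 3, 2, 6, 4, 5, 7]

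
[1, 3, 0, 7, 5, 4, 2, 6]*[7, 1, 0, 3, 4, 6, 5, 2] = [1, 3, 7, 2, 6, 4, 0, 5]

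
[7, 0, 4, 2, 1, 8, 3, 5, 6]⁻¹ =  [1, 4, 3, 6, 2, 7, 8, 0, 5]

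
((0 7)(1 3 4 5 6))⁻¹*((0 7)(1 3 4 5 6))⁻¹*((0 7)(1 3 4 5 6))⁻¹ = (0 7)(1 4 6 3 5)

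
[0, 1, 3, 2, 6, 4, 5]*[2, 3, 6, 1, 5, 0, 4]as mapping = [0→2, 1→3, 2→1, 3→6, 4→4, 5→5, 6→0]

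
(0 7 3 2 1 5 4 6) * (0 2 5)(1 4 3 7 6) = (0 6 2 4 1)(3 5)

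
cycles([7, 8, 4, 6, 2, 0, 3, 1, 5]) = (0 7 1 8 5)(2 4)(3 6)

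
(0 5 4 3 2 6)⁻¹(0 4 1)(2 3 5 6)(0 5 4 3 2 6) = (0 6 2 4)(1 5 3)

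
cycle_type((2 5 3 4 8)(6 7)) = 2.5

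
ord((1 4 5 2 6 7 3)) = 7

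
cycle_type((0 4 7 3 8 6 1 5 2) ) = 9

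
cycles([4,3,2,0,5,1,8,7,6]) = (0 4 5 1 3)(6 8)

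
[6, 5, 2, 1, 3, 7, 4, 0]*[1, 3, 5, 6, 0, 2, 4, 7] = [4, 2, 5, 3, 6, 7, 0, 1]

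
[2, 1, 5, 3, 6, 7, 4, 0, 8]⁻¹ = [7, 1, 0, 3, 6, 2, 4, 5, 8]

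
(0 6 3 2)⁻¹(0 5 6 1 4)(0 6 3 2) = (1 4 6 5 3)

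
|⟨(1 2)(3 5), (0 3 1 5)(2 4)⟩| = 36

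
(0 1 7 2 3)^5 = ()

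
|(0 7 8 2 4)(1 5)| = 10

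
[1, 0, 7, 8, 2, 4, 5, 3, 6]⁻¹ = [1, 0, 4, 7, 5, 6, 8, 2, 3]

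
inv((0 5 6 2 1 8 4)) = (0 4 8 1 2 6 5)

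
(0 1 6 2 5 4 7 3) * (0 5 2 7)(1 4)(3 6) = (0 4)(1 3 5)(6 7)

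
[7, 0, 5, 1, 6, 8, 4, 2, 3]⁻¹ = [1, 3, 7, 8, 6, 2, 4, 0, 5]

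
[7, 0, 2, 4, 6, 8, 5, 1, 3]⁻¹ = [1, 7, 2, 8, 3, 6, 4, 0, 5]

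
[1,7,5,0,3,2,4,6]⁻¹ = [3,0,5,4,6,2,7,1]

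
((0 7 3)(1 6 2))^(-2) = (0 7 3)(1 6 2)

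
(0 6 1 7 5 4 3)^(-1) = (0 3 4 5 7 1 6)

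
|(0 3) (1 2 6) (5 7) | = 6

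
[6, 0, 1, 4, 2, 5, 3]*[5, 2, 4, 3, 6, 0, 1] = [1, 5, 2, 6, 4, 0, 3] 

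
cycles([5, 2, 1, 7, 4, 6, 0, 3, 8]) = (0 5 6) (1 2) (3 7) 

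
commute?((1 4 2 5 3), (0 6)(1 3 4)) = no:(1 4 2 5 3)*(0 6)(1 3 4) = (0 6)(2 5 4), (0 6)(1 3 4)*(1 4 2 5 3) = (0 6)(2 5 3)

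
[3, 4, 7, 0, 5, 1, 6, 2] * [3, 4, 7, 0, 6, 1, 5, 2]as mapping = [0→0, 1→6, 2→2, 3→3, 4→1, 5→4, 6→5, 7→7]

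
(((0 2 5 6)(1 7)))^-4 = ()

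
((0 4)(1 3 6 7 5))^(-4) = (1 3 6 7 5)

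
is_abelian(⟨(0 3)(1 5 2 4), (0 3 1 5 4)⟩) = no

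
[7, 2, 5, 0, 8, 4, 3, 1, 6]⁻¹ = [3, 7, 1, 6, 5, 2, 8, 0, 4]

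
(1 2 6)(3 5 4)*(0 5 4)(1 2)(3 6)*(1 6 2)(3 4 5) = (0 3 5)(1 6)(2 4)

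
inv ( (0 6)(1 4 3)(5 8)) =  (0 6)(1 3 4)(5 8)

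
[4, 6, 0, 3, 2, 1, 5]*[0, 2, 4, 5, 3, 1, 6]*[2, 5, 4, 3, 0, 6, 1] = [3, 1, 2, 6, 0, 4, 5]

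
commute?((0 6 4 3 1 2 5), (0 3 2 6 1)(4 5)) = no:(0 6 4 3 1 2 5) * (0 3 2 6 1)(4 5) = (0 1 6 5 3)(2 4), (0 3 2 6 1)(4 5) * (0 6 4 3 1 2 5) = (0 1 6 2 4)(3 5)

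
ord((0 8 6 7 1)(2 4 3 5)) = 20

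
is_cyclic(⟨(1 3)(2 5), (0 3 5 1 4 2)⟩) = no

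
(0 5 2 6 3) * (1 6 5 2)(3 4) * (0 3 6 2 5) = (0 5 1 2)(4 6)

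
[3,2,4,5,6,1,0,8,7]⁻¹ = [6,5,1,0,2,3,4,8,7]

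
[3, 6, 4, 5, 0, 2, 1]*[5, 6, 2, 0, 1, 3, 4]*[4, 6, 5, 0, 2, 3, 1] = [4, 2, 6, 0, 3, 5, 1]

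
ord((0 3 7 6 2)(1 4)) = 10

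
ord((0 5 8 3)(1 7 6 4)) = 4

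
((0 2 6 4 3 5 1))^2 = (0 6 3 1 2 4 5)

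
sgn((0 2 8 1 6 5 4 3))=-1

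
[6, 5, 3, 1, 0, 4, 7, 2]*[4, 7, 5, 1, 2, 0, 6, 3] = [6, 0, 1, 7, 4, 2, 3, 5]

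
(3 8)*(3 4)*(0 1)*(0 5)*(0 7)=(0 1 5 7)(3 8 4)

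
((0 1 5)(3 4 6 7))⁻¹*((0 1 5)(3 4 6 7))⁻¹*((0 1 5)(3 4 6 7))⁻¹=(3 4 6 7)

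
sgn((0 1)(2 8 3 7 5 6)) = 1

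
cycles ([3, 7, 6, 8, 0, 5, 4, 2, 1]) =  (0 3 8 1 7 2 6 4)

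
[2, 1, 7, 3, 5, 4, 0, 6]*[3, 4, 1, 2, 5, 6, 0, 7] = [1, 4, 7, 2, 6, 5, 3, 0]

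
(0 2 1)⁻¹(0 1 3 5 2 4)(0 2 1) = (0 3 5 1 4 2)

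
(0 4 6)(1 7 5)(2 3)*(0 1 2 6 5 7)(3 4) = (0 3 6 1)(2 4 5)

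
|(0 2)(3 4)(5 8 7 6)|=4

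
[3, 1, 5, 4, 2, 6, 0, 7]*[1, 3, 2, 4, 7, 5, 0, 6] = [4, 3, 5, 7, 2, 0, 1, 6] 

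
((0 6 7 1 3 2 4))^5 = (0 2 1 6 4 3 7)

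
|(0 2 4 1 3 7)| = 6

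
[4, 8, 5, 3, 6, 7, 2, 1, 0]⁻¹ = [8, 7, 6, 3, 0, 2, 4, 5, 1]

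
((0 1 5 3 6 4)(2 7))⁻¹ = (0 4 6 3 5 1)(2 7)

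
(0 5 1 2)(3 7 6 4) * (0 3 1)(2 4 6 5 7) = (0 7 5)(1 4)(2 3)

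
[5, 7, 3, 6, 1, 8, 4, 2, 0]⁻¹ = [8, 4, 7, 2, 6, 0, 3, 1, 5]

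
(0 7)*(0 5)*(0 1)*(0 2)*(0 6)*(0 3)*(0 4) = (0 7 5 1 2 6 3 4) 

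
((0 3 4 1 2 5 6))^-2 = (0 5 1 3 6 2 4)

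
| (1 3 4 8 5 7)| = 6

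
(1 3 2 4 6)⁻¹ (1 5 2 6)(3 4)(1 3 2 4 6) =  (1 3 5 4)(2 6)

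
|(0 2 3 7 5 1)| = 6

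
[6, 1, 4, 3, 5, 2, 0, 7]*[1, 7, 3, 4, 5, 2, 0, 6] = [0, 7, 5, 4, 2, 3, 1, 6]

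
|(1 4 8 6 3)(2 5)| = 10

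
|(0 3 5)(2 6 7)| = 3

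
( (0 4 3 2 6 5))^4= (0 6 3)(2 4 5)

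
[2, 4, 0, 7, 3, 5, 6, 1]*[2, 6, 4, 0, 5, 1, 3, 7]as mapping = [0→4, 1→5, 2→2, 3→7, 4→0, 5→1, 6→3, 7→6]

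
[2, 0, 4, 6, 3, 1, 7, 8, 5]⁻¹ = [1, 5, 0, 4, 2, 8, 3, 6, 7]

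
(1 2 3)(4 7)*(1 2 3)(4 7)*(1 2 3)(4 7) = (4 7)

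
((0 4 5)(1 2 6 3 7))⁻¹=(0 5 4)(1 7 3 6 2)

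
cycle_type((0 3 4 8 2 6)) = 6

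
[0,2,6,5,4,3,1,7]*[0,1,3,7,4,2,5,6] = [0,3,5,2,4,7,1,6]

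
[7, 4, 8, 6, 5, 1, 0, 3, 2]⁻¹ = [6, 5, 8, 7, 1, 4, 3, 0, 2]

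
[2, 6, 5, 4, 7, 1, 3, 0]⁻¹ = [7, 5, 0, 6, 3, 2, 1, 4]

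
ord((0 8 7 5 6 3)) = 6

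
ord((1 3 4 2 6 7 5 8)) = 8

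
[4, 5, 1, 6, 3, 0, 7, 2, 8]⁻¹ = [5, 2, 7, 4, 0, 1, 3, 6, 8]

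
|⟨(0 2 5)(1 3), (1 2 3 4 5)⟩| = 720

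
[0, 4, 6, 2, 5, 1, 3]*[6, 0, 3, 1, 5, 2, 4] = [6, 5, 4, 3, 2, 0, 1]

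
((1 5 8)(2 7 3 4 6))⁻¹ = (1 8 5)(2 6 4 3 7)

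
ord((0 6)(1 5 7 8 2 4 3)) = 14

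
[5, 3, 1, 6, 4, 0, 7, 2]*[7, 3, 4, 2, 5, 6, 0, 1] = [6, 2, 3, 0, 5, 7, 1, 4]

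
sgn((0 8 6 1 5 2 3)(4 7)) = -1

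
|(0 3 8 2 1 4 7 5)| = 8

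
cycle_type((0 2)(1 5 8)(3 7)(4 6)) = 2^3.3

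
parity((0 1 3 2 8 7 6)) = even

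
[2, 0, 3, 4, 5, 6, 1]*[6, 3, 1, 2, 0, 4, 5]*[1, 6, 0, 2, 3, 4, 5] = [6, 5, 0, 1, 3, 4, 2]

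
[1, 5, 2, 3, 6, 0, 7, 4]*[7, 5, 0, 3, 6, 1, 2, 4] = [5, 1, 0, 3, 2, 7, 4, 6]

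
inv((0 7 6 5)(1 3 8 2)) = (0 5 6 7)(1 2 8 3)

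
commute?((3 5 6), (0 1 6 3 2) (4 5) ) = no:(3 5 6)*(0 1 6 3 2) (4 5) = (0 1 6 2) (3 4 5), (0 1 6 3 2) (4 5)*(3 5 6) = (0 1 3 2) (4 6 5) 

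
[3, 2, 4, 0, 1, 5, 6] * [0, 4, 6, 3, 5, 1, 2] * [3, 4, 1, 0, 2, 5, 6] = [0, 6, 5, 3, 2, 4, 1]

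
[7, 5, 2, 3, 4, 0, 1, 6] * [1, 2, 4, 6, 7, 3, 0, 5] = [5, 3, 4, 6, 7, 1, 2, 0]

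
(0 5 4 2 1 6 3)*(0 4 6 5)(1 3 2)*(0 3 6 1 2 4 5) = (0 3 5 1)(2 6 4)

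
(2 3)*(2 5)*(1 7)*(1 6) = (1 7 6)(2 3 5)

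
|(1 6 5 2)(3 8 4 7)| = 4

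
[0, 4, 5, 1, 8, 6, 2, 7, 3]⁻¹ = [0, 3, 6, 8, 1, 2, 5, 7, 4]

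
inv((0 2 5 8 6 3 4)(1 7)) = (0 4 3 6 8 5 2)(1 7)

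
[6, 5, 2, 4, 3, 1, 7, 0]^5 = [7, 5, 2, 4, 3, 1, 0, 6]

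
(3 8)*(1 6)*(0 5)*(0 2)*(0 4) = (0 5 2 4)(1 6)(3 8)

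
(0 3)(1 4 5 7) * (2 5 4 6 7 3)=(0 2 5 3)(1 6 7)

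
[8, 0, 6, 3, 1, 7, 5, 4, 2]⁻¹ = [1, 4, 8, 3, 7, 6, 2, 5, 0]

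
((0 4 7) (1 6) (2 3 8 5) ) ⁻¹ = (0 7 4) (1 6) (2 5 8 3) 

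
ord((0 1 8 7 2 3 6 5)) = 8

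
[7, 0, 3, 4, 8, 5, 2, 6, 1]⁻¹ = [1, 8, 6, 2, 3, 5, 7, 0, 4]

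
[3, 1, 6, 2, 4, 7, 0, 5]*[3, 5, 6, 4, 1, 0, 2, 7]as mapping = [0→4, 1→5, 2→2, 3→6, 4→1, 5→7, 6→3, 7→0]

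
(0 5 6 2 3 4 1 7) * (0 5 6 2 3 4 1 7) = (0 6 3 1)(2 4 7 5)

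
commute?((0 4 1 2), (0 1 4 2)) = no:(0 4 1 2)*(0 1 4 2) = (0 2 1), (0 1 4 2)*(0 4 1 2) = (0 2 4)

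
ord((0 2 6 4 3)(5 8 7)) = 15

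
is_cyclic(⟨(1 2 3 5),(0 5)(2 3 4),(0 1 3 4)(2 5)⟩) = no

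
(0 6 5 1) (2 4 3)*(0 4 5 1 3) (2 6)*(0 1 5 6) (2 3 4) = (0 3) (1 2 6 5 4) 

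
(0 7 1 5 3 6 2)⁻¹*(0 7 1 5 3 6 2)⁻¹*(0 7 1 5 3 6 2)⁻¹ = (0 3 7 6 1 2 5)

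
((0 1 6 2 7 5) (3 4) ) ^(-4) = (0 6 7) (1 2 5) 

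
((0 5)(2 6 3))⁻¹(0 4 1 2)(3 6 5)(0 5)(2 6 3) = (0 2 3)(1 6 5 4)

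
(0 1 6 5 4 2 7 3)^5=(0 2 6 3 4 1 7 5)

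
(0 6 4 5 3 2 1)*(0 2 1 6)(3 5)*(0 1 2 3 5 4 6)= (0 1 3 2)(4 5)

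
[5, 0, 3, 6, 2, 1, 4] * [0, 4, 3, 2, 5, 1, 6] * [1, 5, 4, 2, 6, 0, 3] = [5, 1, 4, 3, 2, 6, 0]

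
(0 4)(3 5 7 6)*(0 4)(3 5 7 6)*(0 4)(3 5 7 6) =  (0 4)(3 6 7 5)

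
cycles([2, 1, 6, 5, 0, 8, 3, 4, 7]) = (0 2 6 3 5 8 7 4)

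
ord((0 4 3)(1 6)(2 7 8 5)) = 12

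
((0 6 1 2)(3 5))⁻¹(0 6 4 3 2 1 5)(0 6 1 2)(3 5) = (0 2 3 6 1 4 5)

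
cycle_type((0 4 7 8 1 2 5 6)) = 8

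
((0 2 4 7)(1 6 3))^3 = (0 7 4 2)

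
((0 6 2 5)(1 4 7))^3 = (0 5 2 6)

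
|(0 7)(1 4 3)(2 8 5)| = 6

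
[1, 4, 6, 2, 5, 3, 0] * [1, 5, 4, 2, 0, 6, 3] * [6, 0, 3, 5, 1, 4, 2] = [4, 6, 5, 1, 2, 3, 0]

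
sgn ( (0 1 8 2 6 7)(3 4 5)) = -1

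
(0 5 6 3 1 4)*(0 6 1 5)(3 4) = (1 3 5)(4 6)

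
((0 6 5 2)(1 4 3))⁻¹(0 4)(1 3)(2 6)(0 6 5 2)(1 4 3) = (0 5)(1 4)(3 6)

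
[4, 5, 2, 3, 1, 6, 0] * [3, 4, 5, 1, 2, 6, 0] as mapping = [0→2, 1→6, 2→5, 3→1, 4→4, 5→0, 6→3] 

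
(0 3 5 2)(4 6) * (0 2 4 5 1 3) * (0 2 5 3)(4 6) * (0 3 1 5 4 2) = (1 3 5 6)(2 4)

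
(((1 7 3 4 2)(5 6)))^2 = (1 3 2 7 4)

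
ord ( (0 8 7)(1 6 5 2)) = 12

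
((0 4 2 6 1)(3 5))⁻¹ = (0 1 6 2 4)(3 5)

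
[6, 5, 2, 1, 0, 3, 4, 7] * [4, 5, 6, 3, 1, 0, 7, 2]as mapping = [0→7, 1→0, 2→6, 3→5, 4→4, 5→3, 6→1, 7→2]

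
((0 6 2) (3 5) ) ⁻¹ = (0 2 6) (3 5) 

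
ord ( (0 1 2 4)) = 4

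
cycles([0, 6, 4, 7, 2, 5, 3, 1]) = (1 6 3 7)(2 4)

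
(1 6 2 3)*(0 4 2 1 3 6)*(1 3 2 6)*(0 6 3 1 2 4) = (1 6)(3 4)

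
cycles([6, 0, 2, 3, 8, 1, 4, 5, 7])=(0 6 4 8 7 5 1)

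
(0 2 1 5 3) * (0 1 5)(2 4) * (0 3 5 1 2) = (0 4)(1 3 2)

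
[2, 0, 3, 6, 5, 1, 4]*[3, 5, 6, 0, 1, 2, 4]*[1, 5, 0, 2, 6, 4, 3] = [3, 2, 1, 6, 0, 4, 5]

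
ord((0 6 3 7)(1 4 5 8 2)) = 20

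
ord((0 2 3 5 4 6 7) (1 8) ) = 14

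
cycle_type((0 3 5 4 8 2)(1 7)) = 2.6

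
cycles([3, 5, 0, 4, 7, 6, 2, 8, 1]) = (0 3 4 7 8 1 5 6 2)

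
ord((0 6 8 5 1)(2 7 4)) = 15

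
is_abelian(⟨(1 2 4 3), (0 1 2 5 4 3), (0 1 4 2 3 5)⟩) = no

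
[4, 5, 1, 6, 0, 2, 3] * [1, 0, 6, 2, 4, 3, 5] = [4, 3, 0, 5, 1, 6, 2]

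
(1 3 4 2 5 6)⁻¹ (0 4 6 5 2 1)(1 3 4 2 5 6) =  (0 2 1 6 5 3)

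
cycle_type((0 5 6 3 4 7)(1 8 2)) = 3.6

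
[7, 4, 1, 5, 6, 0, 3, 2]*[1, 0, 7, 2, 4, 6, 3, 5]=[5, 4, 0, 6, 3, 1, 2, 7]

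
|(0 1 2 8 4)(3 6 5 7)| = 20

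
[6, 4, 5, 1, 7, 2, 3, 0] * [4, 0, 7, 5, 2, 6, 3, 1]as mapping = [0→3, 1→2, 2→6, 3→0, 4→1, 5→7, 6→5, 7→4]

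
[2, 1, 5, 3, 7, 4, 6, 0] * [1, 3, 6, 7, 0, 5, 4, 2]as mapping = [0→6, 1→3, 2→5, 3→7, 4→2, 5→0, 6→4, 7→1]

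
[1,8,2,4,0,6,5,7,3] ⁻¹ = [4,0,2,8,3,6,5,7,1] 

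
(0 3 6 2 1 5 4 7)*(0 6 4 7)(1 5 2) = (0 3 4)(1 2 5 7 6)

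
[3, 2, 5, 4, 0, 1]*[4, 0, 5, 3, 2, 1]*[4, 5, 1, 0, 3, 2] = [0, 2, 5, 1, 3, 4]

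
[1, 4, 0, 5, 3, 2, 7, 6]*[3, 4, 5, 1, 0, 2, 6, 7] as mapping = [0→4, 1→0, 2→3, 3→2, 4→1, 5→5, 6→7, 7→6] 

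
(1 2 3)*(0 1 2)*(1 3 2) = (0 3 1)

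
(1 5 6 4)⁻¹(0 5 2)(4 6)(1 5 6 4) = (0 6 2)(1 4)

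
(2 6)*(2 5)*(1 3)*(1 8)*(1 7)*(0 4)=(0 4)(1 3 8 7)(2 6 5)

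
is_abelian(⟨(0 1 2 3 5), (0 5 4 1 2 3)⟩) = no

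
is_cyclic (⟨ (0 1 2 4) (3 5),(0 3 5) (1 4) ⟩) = no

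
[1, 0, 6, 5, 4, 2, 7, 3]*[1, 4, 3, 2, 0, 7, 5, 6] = [4, 1, 5, 7, 0, 3, 6, 2]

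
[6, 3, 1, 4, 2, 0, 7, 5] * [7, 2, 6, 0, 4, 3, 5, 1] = [5, 0, 2, 4, 6, 7, 1, 3]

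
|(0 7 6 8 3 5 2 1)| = 8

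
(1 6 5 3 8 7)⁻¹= (1 7 8 3 5 6)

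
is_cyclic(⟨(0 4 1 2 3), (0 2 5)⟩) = no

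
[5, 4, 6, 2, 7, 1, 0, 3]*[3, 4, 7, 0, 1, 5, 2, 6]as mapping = [0→5, 1→1, 2→2, 3→7, 4→6, 5→4, 6→3, 7→0]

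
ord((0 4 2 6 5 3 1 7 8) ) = 9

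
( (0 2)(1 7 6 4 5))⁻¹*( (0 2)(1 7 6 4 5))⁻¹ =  (1 4 7 5 6)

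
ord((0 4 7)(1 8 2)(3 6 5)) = 3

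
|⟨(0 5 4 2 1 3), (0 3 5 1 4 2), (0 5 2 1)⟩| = 720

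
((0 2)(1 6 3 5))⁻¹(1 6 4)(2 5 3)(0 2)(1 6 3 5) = (0 1 5)(3 4 6)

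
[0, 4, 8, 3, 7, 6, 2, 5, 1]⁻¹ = [0, 8, 6, 3, 1, 7, 5, 4, 2]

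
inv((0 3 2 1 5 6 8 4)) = (0 4 8 6 5 1 2 3)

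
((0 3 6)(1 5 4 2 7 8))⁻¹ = (0 6 3)(1 8 7 2 4 5)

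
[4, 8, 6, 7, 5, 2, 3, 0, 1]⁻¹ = [7, 8, 5, 6, 0, 4, 2, 3, 1]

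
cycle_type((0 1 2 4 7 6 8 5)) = 8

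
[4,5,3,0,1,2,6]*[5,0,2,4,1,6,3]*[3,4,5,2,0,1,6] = [4,6,0,1,3,5,2]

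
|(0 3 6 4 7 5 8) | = 7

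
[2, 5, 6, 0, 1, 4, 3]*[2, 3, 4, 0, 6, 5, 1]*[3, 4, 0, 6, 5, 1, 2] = [5, 1, 4, 0, 6, 2, 3]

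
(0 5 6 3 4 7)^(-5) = (0 5 6 3 4 7)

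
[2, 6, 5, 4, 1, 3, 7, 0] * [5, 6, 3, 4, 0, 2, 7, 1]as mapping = [0→3, 1→7, 2→2, 3→0, 4→6, 5→4, 6→1, 7→5]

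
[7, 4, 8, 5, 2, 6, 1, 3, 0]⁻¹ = [8, 6, 4, 7, 1, 3, 5, 0, 2]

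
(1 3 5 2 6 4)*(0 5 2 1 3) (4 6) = (0 5 1) (2 4 3) 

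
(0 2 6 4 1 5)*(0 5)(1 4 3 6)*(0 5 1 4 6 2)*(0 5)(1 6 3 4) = (0 5 6 4 3 2 1)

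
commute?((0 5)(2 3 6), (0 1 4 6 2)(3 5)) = no:(0 5)(2 3 6) * (0 1 4 6 2)(3 5) = (0 3 2 5 1 4 6), (0 1 4 6 2)(3 5) * (0 5)(2 3 6) = (0 1 4 2 5 6 3)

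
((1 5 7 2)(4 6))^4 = ()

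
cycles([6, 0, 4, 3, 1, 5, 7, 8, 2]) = (0 6 7 8 2 4 1)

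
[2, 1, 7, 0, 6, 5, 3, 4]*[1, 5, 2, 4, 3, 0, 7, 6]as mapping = [0→2, 1→5, 2→6, 3→1, 4→7, 5→0, 6→4, 7→3]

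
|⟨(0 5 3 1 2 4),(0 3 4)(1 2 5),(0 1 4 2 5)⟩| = 720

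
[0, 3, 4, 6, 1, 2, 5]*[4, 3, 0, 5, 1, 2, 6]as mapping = [0→4, 1→5, 2→1, 3→6, 4→3, 5→0, 6→2]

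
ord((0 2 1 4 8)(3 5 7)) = 15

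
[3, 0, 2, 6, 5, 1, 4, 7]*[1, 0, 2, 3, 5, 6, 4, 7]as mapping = [0→3, 1→1, 2→2, 3→4, 4→6, 5→0, 6→5, 7→7]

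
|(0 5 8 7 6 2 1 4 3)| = 9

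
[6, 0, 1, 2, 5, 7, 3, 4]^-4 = [6, 0, 1, 2, 7, 4, 3, 5]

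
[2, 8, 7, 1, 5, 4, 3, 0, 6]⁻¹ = [7, 3, 0, 6, 5, 4, 8, 2, 1]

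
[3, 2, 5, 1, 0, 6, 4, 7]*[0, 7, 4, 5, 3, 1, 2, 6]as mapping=[0→5, 1→4, 2→1, 3→7, 4→0, 5→2, 6→3, 7→6]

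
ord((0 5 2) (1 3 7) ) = 3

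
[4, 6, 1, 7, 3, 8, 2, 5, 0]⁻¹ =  [8, 2, 6, 4, 0, 7, 1, 3, 5]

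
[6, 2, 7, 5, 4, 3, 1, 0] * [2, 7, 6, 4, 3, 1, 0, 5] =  [0, 6, 5, 1, 3, 4, 7, 2]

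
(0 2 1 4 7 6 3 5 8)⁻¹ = (0 8 5 3 6 7 4 1 2)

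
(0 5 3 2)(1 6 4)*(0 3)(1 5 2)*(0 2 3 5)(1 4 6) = (0 3 4)(2 5)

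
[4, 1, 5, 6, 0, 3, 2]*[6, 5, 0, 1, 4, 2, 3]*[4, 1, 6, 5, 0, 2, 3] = [0, 2, 6, 5, 3, 1, 4]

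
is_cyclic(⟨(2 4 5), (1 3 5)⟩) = no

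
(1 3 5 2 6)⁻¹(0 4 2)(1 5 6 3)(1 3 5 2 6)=(0 4 6)(1 5 3 2)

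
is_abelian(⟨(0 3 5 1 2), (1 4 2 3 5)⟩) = no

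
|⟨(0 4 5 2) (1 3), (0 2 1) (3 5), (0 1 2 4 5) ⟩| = 720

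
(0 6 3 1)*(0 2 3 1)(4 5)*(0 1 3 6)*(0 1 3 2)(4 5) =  (0 1)(2 6)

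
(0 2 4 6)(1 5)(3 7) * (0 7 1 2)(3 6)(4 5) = (1 4 3)(2 5)(6 7)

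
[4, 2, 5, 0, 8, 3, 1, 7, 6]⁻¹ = [3, 6, 1, 5, 0, 2, 8, 7, 4]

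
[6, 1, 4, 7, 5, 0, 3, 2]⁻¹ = [5, 1, 7, 6, 2, 4, 0, 3]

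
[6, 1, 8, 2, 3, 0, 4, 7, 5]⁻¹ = [5, 1, 3, 4, 6, 8, 0, 7, 2]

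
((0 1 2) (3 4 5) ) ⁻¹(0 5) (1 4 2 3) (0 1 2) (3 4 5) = (0 4 2 5) (1 3) 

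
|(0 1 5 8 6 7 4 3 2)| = 9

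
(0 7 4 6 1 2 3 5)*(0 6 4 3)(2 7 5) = (0 5 6 1 7 3 2)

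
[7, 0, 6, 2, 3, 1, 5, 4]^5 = [6, 2, 7, 0, 1, 3, 4, 5]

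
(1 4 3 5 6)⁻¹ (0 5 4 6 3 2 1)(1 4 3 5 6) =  (0 6 3 1 5 2 4)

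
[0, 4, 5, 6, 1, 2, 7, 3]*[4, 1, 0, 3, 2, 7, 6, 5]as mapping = [0→4, 1→2, 2→7, 3→6, 4→1, 5→0, 6→5, 7→3]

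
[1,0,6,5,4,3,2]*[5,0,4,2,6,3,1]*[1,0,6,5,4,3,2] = [1,3,0,5,2,6,4]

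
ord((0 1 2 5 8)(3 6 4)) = 15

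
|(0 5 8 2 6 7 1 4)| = 8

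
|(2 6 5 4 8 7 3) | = 7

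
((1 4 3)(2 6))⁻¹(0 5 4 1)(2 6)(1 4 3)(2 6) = (0 5 3 4)(2 6)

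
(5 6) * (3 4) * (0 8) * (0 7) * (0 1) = (0 8 7 1)(3 4)(5 6)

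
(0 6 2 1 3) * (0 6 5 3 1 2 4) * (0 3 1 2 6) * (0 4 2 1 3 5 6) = (0 6 2)(3 4 5)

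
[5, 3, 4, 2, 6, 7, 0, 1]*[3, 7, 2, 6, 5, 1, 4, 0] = [1, 6, 5, 2, 4, 0, 3, 7]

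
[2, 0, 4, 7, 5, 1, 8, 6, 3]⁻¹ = [1, 5, 0, 8, 2, 4, 7, 3, 6]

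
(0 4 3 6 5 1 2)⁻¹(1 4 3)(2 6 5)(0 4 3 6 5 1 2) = (0 5 1)(2 3 6)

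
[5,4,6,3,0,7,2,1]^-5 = [0,1,6,3,4,5,2,7]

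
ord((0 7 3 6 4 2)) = 6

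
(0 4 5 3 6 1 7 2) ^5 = (0 1 5 2 6 4 7 3) 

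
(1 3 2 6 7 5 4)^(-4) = (1 6 4 2 5 3 7)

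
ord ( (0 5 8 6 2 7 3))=7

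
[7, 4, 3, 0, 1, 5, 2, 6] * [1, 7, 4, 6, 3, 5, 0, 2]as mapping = [0→2, 1→3, 2→6, 3→1, 4→7, 5→5, 6→4, 7→0]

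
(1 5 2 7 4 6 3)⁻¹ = (1 3 6 4 7 2 5)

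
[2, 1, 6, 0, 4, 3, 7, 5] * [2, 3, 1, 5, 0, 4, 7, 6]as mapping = [0→1, 1→3, 2→7, 3→2, 4→0, 5→5, 6→6, 7→4]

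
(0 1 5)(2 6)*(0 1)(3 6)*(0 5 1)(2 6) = (0 5)(2 3)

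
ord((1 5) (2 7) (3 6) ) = 2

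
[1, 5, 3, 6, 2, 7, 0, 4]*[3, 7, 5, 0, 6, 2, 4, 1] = [7, 2, 0, 4, 5, 1, 3, 6]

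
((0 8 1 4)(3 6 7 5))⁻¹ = (0 4 1 8)(3 5 7 6)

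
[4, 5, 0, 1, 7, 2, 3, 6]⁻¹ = [2, 3, 5, 6, 0, 1, 7, 4]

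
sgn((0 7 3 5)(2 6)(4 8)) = -1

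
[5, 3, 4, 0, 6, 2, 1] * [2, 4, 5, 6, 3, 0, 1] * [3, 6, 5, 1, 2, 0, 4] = [3, 4, 1, 5, 6, 0, 2]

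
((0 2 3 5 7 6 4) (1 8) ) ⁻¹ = (0 4 6 7 5 3 2) (1 8) 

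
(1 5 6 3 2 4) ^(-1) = (1 4 2 3 6 5) 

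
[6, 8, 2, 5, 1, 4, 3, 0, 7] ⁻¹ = [7, 4, 2, 6, 5, 3, 0, 8, 1] 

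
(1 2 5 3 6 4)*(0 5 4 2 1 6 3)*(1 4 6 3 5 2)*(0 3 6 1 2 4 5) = (0 4 6 2 1 5 3)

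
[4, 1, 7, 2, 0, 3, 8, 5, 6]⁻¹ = [4, 1, 3, 5, 0, 7, 8, 2, 6]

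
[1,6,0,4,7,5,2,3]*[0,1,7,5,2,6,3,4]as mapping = [0→1,1→3,2→0,3→2,4→4,5→6,6→7,7→5]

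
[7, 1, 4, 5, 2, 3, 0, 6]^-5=[7, 1, 4, 5, 2, 3, 0, 6]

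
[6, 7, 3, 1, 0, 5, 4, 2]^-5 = [6, 3, 7, 2, 0, 5, 4, 1]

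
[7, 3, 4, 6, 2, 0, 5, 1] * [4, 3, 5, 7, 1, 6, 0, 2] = [2, 7, 1, 0, 5, 4, 6, 3]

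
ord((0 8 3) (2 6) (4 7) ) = 6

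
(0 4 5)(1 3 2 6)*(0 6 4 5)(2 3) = (0 5 6 1 2 4)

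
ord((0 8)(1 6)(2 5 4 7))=4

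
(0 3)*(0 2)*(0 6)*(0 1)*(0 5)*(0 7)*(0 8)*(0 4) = (0 3 2 6 1 5 7 8 4)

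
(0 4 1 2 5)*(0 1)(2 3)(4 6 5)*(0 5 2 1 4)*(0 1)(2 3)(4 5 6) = (0 4 6 3)(1 2)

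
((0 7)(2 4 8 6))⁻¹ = (0 7)(2 6 8 4)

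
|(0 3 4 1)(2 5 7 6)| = 4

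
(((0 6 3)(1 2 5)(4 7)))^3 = (4 7)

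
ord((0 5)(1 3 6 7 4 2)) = 6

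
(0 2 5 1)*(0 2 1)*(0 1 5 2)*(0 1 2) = (0 5 2) 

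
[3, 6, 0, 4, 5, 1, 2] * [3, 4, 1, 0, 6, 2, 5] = [0, 5, 3, 6, 2, 4, 1]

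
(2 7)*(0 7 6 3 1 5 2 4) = (0 7 4)(1 5 2 6 3)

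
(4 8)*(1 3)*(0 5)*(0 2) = (0 5 2)(1 3)(4 8)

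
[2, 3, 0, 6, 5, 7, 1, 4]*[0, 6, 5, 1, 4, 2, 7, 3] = [5, 1, 0, 7, 2, 3, 6, 4]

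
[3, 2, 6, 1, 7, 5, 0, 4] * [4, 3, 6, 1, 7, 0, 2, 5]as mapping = [0→1, 1→6, 2→2, 3→3, 4→5, 5→0, 6→4, 7→7]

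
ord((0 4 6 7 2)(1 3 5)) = 15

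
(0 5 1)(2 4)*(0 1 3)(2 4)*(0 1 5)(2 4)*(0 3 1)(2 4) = (0 3)(1 5)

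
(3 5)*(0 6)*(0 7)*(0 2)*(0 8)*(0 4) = (0 6 7 2 8 4)(3 5)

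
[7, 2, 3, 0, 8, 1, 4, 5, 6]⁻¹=[3, 5, 1, 2, 6, 7, 8, 0, 4]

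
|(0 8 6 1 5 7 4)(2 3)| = 14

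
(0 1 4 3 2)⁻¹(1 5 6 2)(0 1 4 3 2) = (0 4 5 6)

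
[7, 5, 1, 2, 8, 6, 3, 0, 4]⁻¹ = [7, 2, 3, 6, 8, 1, 5, 0, 4]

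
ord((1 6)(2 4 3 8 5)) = 10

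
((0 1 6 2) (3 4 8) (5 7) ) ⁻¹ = (0 2 6 1) (3 8 4) (5 7) 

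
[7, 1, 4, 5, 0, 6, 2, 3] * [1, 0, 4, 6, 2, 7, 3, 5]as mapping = [0→5, 1→0, 2→2, 3→7, 4→1, 5→3, 6→4, 7→6]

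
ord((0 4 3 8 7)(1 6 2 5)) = 20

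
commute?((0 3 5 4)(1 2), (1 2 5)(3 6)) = no:(0 3 5 4)(1 2)*(1 2 5)(3 6) = (0 6 3 1 5 4), (1 2 5)(3 6)*(0 3 5 4)(1 2) = (0 3 6 5 2 4)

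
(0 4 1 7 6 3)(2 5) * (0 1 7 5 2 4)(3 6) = (1 5 4 7 3)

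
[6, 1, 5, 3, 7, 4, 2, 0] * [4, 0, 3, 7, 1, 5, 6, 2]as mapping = [0→6, 1→0, 2→5, 3→7, 4→2, 5→1, 6→3, 7→4]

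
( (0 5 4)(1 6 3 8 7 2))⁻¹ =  (0 4 5)(1 2 7 8 3 6)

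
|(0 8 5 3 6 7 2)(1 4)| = 14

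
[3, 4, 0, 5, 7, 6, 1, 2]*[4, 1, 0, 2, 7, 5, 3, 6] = [2, 7, 4, 5, 6, 3, 1, 0]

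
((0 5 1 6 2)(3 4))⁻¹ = (0 2 6 1 5)(3 4)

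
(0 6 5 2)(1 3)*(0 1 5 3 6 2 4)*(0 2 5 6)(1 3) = (0 5 4 2 3 6 1)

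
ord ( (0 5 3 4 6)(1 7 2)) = 15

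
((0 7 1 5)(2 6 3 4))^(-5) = (0 5 1 7)(2 4 3 6)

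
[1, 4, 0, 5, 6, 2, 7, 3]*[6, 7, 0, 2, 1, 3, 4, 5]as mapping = [0→7, 1→1, 2→6, 3→3, 4→4, 5→0, 6→5, 7→2]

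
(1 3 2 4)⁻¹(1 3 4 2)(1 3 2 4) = (1 4 3 2)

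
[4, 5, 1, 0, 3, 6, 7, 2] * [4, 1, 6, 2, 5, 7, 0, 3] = [5, 7, 1, 4, 2, 0, 3, 6]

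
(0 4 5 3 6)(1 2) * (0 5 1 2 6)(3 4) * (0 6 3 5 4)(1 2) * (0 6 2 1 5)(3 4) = (1 4)(2 5 6 3)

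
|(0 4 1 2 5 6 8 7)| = 8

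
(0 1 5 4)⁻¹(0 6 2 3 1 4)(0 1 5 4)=(0 1 6 2 3 5)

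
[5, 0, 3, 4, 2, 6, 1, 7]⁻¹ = [1, 6, 4, 2, 3, 0, 5, 7]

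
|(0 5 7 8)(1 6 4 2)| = 4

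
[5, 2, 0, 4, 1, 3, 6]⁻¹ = [2, 4, 1, 5, 3, 0, 6]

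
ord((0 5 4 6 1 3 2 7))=8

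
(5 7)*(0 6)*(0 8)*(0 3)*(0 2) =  (0 6 8 3 2)(5 7)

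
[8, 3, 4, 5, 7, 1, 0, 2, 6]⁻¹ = [6, 5, 7, 1, 2, 3, 8, 4, 0]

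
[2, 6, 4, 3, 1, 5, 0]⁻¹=[6, 4, 0, 3, 2, 5, 1]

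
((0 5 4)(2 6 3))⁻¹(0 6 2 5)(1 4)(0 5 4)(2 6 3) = (0 1)(3 6 4 5)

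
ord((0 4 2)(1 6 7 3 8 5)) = 6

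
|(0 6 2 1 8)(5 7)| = 10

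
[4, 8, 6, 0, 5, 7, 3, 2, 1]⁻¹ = [3, 8, 7, 6, 0, 4, 2, 5, 1]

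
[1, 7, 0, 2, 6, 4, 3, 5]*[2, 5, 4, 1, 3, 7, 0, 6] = [5, 6, 2, 4, 0, 3, 1, 7]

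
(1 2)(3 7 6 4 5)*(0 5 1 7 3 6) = (0 5 6 4 1 2 7)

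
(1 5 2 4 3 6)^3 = (1 4)(2 6)(3 5)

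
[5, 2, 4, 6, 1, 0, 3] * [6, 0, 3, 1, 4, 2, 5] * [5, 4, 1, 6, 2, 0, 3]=[1, 6, 2, 0, 5, 3, 4]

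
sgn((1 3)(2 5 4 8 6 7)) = 1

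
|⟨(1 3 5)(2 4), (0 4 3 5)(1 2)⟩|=720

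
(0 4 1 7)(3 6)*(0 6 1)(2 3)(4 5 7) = (0 5 7 6 2 3 1 4)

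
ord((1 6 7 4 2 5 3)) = 7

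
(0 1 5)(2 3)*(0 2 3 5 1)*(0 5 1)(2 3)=(0 5 3 2 1)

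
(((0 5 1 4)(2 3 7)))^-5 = (0 4 1 5)(2 3 7)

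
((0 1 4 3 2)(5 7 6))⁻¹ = (0 2 3 4 1)(5 6 7)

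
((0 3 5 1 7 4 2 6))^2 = (0 5 7 2)(1 4 6 3)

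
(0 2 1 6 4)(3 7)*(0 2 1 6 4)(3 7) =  (0 1 4 2 6)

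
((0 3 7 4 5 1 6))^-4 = (0 4 6 7 1 3 5)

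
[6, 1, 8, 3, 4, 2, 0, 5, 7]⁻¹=[6, 1, 5, 3, 4, 7, 0, 8, 2]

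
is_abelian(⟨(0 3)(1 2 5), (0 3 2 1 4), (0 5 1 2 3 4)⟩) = no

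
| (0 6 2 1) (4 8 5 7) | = 4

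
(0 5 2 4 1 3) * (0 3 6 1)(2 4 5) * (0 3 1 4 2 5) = (0 5 2)(1 6 4 3)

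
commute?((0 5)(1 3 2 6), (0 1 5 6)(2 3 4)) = no:(0 5)(1 3 2 6)*(0 1 5 6)(2 3 4) = (0 6 5 1 4 2), (0 1 5 6)(2 3 4)*(0 5)(1 3 2 6) = (0 3 4 6 5 1)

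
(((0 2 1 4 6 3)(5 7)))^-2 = (0 6 1)(2 3 4)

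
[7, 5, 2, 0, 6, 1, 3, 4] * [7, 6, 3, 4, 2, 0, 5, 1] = [1, 0, 3, 7, 5, 6, 4, 2]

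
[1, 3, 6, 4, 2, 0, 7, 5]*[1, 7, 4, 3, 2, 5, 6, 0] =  [7, 3, 6, 2, 4, 1, 0, 5]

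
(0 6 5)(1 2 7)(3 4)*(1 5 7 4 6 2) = (0 2 4 3 6 7 5)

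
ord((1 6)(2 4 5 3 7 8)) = 6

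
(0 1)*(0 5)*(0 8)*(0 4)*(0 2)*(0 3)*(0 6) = (0 1 5 8 4 2 3 6)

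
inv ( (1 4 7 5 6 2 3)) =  (1 3 2 6 5 7 4)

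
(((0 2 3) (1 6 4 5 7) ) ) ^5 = (0 3 2) 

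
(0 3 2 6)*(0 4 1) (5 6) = (0 3 2 5 6 4 1) 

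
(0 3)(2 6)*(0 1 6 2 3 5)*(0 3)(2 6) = (0 5 3 1 2 6)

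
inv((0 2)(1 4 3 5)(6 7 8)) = (0 2)(1 5 3 4)(6 8 7)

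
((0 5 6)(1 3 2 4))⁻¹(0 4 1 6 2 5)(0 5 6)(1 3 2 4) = (0 4 6 5 1 3)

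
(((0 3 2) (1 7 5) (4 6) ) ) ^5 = (0 2 3) (1 5 7) (4 6) 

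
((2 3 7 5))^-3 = (2 3 7 5)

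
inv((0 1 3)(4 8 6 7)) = (0 3 1)(4 7 6 8)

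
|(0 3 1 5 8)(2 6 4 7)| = 20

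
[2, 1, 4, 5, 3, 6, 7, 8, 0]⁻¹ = [8, 1, 0, 4, 2, 3, 5, 6, 7]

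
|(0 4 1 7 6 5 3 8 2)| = 9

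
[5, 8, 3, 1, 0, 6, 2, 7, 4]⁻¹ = [4, 3, 6, 2, 8, 0, 5, 7, 1]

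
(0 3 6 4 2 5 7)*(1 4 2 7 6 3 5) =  (0 5 6 2 1 4 7)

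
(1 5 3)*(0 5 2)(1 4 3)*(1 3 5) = (0 1 2)(3 4 5)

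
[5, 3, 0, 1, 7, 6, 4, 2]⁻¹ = [2, 3, 7, 1, 6, 0, 5, 4]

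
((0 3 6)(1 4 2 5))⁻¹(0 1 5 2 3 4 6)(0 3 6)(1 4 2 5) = (0 3 4 1 5 6 2)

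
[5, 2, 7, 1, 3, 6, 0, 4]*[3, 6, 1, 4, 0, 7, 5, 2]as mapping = [0→7, 1→1, 2→2, 3→6, 4→4, 5→5, 6→3, 7→0]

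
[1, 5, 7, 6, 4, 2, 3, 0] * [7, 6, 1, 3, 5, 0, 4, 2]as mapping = [0→6, 1→0, 2→2, 3→4, 4→5, 5→1, 6→3, 7→7]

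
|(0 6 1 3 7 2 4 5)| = 8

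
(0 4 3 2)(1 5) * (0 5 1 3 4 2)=(0 2 5 3)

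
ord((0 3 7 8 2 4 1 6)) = 8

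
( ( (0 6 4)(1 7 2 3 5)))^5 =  (0 4 6)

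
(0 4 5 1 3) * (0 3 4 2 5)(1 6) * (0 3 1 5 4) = (0 2 4 3 1)(5 6)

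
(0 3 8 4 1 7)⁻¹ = (0 7 1 4 8 3)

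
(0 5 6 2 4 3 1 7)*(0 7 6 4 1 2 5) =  (1 6 5 4 3 2)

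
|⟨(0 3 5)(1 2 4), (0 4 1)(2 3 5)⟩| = 12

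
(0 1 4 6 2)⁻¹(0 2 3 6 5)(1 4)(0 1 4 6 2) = (0 3 2 5 1)(4 6)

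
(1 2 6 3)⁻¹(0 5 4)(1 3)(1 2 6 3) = (0 5 4)(1 2)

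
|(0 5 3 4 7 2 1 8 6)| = 9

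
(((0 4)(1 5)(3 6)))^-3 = (0 4)(1 5)(3 6)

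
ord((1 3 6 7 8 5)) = 6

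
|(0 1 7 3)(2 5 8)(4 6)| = 12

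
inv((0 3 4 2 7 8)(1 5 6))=(0 8 7 2 4 3)(1 6 5)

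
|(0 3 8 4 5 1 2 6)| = 8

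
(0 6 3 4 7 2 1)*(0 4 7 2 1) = (0 6 3 7 1 4 2)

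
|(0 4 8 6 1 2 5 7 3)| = 9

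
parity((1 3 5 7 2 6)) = odd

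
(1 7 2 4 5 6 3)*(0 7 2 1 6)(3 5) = (0 7 1 2 4 3 6 5)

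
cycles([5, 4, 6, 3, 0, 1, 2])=(0 5 1 4)(2 6)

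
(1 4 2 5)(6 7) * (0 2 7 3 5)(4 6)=(0 2)(1 6 3 5)(4 7)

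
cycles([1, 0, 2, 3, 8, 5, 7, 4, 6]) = (0 1) (4 8 6 7) 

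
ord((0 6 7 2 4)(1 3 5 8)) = 20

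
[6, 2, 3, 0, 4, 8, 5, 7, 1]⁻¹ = [3, 8, 1, 2, 4, 6, 0, 7, 5]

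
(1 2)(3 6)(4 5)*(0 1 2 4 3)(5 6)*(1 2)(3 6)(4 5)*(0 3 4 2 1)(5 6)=(0 1 6 3 2)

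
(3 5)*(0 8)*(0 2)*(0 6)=(0 8 2 6)(3 5)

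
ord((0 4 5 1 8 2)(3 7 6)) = 6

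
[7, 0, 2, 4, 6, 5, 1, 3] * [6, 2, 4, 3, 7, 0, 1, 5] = [5, 6, 4, 7, 1, 0, 2, 3]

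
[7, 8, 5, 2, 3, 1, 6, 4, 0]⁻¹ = [8, 5, 3, 4, 7, 2, 6, 0, 1]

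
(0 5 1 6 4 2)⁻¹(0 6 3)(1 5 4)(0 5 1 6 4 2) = (1 2 6)(3 5 4)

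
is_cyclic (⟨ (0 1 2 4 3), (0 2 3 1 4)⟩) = yes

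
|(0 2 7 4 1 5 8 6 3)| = 9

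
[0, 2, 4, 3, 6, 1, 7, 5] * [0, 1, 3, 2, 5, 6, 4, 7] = [0, 3, 5, 2, 4, 1, 7, 6]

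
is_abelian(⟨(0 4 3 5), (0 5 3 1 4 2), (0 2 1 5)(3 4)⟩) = no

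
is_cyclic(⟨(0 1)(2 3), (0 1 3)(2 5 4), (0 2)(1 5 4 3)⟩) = no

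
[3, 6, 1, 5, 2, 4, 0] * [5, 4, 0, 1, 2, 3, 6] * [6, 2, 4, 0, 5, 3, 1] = [2, 1, 5, 0, 6, 4, 3]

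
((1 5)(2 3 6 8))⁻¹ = (1 5)(2 8 6 3)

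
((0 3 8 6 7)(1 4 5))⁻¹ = (0 7 6 8 3)(1 5 4)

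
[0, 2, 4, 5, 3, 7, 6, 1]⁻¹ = [0, 7, 1, 4, 2, 3, 6, 5]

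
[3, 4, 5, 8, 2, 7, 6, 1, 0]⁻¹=[8, 7, 4, 0, 1, 2, 6, 5, 3]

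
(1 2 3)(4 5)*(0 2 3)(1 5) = (0 2)(1 3 5 4)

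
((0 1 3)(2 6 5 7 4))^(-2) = (0 1 3)(2 7 6 4 5)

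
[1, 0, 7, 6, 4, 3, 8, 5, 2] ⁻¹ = [1, 0, 8, 5, 4, 7, 3, 2, 6] 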